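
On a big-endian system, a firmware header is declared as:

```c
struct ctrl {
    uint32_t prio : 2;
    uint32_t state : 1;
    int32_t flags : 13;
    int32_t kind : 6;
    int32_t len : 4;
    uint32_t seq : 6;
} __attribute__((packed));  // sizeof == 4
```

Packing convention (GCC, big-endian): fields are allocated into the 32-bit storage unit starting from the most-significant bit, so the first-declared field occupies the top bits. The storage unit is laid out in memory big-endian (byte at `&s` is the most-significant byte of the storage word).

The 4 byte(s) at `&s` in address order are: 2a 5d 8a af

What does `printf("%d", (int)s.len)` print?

-6

[0]=0x2a [1]=0x5d [2]=0x8a [3]=0xaf (big-endian) → word 0x2a5d8aaf
prio [30+:2] = (word>>30) & 0x3 = 0
state [29+:1] = (word>>29) & 0x1 = 1
flags [16+:13] = (word>>16) & 0x1fff = 2653
kind [10+:6] = (word>>10) & 0x3f = 34
len [6+:4] = (word>>6) & 0xf = 10  ←
seq [0+:6] = (word>>0) & 0x3f = 47
len signed 4b, MSB=1: 10 - 16 = -6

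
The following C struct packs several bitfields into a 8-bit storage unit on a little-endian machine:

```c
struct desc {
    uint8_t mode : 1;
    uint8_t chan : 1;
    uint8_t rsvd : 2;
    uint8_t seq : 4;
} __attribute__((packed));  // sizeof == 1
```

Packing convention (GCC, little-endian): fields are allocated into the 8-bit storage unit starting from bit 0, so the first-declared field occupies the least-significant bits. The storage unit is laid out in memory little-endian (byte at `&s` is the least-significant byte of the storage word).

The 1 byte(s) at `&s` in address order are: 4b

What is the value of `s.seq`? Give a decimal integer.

4

[0]=0x4b (little-endian) → word 0x4b
mode [0+:1] = (word>>0) & 0x1 = 1
chan [1+:1] = (word>>1) & 0x1 = 1
rsvd [2+:2] = (word>>2) & 0x3 = 2
seq [4+:4] = (word>>4) & 0xf = 4  ←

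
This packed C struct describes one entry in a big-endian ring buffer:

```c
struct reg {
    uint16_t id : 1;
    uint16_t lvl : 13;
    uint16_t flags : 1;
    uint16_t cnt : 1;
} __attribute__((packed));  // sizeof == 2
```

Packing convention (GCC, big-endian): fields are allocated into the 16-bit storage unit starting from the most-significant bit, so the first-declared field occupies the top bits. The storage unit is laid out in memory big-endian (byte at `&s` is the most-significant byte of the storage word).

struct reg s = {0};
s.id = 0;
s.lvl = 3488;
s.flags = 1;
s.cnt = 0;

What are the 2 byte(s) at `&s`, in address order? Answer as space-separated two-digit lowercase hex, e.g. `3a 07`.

36 82

id:1 = 0 → 0x0 << 15 → word 0x0000
lvl:13 = 3488 → 0xda0 << 2 → word 0x3680
flags:1 = 1 → 0x1 << 1 → word 0x3682
cnt:1 = 0 → 0x0 << 0 → word 0x3682
word = 0x3682 → big-endian bytes:
  [0]=0x36  [1]=0x82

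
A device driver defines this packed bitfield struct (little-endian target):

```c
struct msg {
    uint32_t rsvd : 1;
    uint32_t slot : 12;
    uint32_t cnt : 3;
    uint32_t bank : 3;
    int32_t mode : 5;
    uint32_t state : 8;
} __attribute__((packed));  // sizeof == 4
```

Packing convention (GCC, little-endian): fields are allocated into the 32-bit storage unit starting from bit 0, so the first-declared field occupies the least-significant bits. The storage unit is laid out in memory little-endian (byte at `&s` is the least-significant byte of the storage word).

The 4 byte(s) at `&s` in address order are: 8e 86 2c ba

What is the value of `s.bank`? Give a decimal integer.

[0]=0x8e [1]=0x86 [2]=0x2c [3]=0xba (little-endian) → word 0xba2c868e
rsvd:1 @ bit 0 → (0xba2c868e>>0)&0x1 = 0x0
slot:12 @ bit 1 → (0xba2c868e>>1)&0xfff = 0x347
cnt:3 @ bit 13 → (0xba2c868e>>13)&0x7 = 0x4
bank:3 @ bit 16 → (0xba2c868e>>16)&0x7 = 0x4  ←
mode:5 @ bit 19 → (0xba2c868e>>19)&0x1f = 0x5
state:8 @ bit 24 → (0xba2c868e>>24)&0xff = 0xba

4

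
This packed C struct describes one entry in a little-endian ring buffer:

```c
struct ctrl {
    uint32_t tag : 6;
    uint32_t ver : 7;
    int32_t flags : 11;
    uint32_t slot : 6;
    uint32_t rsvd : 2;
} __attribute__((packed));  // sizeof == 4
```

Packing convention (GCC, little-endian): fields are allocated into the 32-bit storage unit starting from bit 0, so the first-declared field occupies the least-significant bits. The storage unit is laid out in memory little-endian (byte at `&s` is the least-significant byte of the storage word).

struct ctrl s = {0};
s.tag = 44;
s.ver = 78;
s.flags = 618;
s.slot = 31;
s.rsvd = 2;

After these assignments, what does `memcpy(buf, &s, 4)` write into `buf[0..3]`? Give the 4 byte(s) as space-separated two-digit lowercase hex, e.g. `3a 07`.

tag (6b) val=44 bits=0x2c at bit 0: 0x0000002c
ver (7b) val=78 bits=0x4e at bit 6: 0x000013ac
flags (11b) val=618 bits=0x26a at bit 13: 0x004d53ac
slot (6b) val=31 bits=0x1f at bit 24: 0x1f4d53ac
rsvd (2b) val=2 bits=0x2 at bit 30: 0x9f4d53ac
word = 0x9f4d53ac → little-endian bytes:
  [0]=0xac  [1]=0x53  [2]=0x4d  [3]=0x9f

ac 53 4d 9f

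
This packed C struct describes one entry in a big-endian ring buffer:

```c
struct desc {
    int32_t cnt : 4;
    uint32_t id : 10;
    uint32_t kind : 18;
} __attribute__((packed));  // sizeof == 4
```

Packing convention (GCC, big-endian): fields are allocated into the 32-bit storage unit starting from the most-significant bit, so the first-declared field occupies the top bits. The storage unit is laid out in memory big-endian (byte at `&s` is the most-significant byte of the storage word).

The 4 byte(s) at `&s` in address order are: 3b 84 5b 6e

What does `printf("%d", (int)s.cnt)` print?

3

[0]=0x3b [1]=0x84 [2]=0x5b [3]=0x6e (big-endian) → word 0x3b845b6e
cnt:4 @ bit 28 → (0x3b845b6e>>28)&0xf = 0x3  ←
id:10 @ bit 18 → (0x3b845b6e>>18)&0x3ff = 0x2e1
kind:18 @ bit 0 → (0x3b845b6e>>0)&0x3ffff = 0x5b6e
cnt signed 4b, MSB=0: value = 3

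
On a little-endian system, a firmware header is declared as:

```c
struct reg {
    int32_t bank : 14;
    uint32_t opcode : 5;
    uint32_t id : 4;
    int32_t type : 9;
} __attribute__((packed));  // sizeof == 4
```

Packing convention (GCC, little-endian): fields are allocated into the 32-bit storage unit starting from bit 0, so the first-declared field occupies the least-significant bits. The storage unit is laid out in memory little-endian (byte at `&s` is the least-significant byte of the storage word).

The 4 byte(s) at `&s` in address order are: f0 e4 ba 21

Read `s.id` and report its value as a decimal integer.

7

[0]=0xf0 [1]=0xe4 [2]=0xba [3]=0x21 (little-endian) → word 0x21bae4f0
bank [0+:14] = (word>>0) & 0x3fff = 9456
opcode [14+:5] = (word>>14) & 0x1f = 11
id [19+:4] = (word>>19) & 0xf = 7  ←
type [23+:9] = (word>>23) & 0x1ff = 67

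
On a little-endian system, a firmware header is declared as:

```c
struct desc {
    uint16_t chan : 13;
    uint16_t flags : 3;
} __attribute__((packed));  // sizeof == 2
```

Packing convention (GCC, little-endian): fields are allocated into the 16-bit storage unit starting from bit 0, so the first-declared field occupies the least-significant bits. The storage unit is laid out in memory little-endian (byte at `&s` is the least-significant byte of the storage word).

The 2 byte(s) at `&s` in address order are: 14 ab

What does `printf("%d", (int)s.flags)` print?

[0]=0x14 [1]=0xab (little-endian) → word 0xab14
chan:13 @ bit 0 → (0xab14>>0)&0x1fff = 0xb14
flags:3 @ bit 13 → (0xab14>>13)&0x7 = 0x5  ←

5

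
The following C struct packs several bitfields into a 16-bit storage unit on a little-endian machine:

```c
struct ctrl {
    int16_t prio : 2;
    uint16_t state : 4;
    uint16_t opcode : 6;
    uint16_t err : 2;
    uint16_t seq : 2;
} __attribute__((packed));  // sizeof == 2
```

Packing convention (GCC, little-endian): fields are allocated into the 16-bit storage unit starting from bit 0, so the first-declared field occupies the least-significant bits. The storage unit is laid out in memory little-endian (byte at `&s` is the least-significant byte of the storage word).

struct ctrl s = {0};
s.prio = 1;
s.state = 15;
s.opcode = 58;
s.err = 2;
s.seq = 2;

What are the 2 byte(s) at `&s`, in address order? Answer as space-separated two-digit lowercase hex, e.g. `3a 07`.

prio:2 = 1 → 0x1 << 0 → word 0x0001
state:4 = 15 → 0xf << 2 → word 0x003d
opcode:6 = 58 → 0x3a << 6 → word 0x0ebd
err:2 = 2 → 0x2 << 12 → word 0x2ebd
seq:2 = 2 → 0x2 << 14 → word 0xaebd
word = 0xaebd → little-endian bytes:
  [0]=0xbd  [1]=0xae

bd ae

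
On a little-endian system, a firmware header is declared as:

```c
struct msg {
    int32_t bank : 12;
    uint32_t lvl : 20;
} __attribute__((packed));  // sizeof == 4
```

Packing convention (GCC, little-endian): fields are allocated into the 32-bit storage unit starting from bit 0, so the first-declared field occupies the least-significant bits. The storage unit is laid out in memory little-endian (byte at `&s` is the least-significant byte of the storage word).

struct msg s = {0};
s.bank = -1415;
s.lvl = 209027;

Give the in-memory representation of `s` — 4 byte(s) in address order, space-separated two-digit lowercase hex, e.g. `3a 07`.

79 3a 08 33

bank:12 = -1415 → 0xa79 << 0 → word 0x00000a79
lvl:20 = 209027 → 0x33083 << 12 → word 0x33083a79
word = 0x33083a79 → little-endian bytes:
  [0]=0x79  [1]=0x3a  [2]=0x08  [3]=0x33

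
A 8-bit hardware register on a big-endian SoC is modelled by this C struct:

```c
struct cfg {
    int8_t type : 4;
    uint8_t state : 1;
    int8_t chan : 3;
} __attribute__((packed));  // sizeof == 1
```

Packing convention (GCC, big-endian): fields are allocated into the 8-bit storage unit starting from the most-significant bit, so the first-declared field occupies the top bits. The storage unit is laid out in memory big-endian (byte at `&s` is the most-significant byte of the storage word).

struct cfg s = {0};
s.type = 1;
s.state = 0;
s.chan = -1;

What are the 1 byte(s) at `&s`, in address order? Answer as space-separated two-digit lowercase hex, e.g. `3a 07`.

[4+:4] type=1 & 0xf = 0x1; word=0x10
[3+:1] state=0 & 0x1 = 0x0; word=0x10
[0+:3] chan=-1 & 0x7 = 0x7; word=0x17
word = 0x17 → big-endian bytes:
  [0]=0x17

17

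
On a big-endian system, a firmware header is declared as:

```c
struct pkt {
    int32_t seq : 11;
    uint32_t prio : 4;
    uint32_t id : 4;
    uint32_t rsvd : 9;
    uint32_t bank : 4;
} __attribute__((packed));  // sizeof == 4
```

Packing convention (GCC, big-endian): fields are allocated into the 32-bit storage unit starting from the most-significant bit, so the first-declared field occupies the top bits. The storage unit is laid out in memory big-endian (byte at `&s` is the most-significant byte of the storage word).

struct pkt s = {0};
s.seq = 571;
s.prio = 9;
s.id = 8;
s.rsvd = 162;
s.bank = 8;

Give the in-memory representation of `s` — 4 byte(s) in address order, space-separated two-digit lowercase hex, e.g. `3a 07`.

seq:11 = 571 → 0x23b << 21 → word 0x47600000
prio:4 = 9 → 0x9 << 17 → word 0x47720000
id:4 = 8 → 0x8 << 13 → word 0x47730000
rsvd:9 = 162 → 0xa2 << 4 → word 0x47730a20
bank:4 = 8 → 0x8 << 0 → word 0x47730a28
word = 0x47730a28 → big-endian bytes:
  [0]=0x47  [1]=0x73  [2]=0x0a  [3]=0x28

47 73 0a 28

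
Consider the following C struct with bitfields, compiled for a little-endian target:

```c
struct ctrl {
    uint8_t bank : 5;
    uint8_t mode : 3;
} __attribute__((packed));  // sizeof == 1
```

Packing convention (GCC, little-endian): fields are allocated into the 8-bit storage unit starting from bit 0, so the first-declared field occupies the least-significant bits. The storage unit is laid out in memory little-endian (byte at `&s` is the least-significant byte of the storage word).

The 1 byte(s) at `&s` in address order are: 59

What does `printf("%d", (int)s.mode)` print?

[0]=0x59 (little-endian) → word 0x59
bank:5 @ bit 0 → (0x59>>0)&0x1f = 0x19
mode:3 @ bit 5 → (0x59>>5)&0x7 = 0x2  ←

2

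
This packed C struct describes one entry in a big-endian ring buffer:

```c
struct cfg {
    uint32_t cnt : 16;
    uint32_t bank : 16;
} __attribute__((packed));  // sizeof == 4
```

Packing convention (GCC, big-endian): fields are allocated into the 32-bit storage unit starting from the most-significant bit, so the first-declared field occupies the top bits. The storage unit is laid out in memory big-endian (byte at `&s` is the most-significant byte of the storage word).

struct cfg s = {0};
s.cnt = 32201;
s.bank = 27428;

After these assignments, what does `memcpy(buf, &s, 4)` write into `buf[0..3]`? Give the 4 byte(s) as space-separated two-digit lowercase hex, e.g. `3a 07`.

cnt (16b) val=32201 bits=0x7dc9 at bit 16: 0x7dc90000
bank (16b) val=27428 bits=0x6b24 at bit 0: 0x7dc96b24
word = 0x7dc96b24 → big-endian bytes:
  [0]=0x7d  [1]=0xc9  [2]=0x6b  [3]=0x24

7d c9 6b 24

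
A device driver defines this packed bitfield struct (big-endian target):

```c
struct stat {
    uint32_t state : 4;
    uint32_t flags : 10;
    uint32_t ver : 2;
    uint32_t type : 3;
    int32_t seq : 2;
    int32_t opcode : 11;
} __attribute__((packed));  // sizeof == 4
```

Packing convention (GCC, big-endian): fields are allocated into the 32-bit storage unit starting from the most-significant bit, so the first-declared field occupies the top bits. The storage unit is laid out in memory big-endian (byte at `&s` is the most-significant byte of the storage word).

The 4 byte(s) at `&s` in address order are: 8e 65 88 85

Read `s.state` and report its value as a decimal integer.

[0]=0x8e [1]=0x65 [2]=0x88 [3]=0x85 (big-endian) → word 0x8e658885
state [28+:4] = (word>>28) & 0xf = 8  ←
flags [18+:10] = (word>>18) & 0x3ff = 921
ver [16+:2] = (word>>16) & 0x3 = 1
type [13+:3] = (word>>13) & 0x7 = 4
seq [11+:2] = (word>>11) & 0x3 = 1
opcode [0+:11] = (word>>0) & 0x7ff = 133

8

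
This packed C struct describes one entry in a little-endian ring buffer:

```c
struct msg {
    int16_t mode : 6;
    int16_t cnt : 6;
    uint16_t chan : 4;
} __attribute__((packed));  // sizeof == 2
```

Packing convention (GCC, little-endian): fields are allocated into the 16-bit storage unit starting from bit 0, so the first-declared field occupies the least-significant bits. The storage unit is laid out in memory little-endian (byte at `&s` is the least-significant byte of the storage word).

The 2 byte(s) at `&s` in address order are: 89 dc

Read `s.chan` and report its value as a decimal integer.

[0]=0x89 [1]=0xdc (little-endian) → word 0xdc89
mode [0+:6] = (word>>0) & 0x3f = 9
cnt [6+:6] = (word>>6) & 0x3f = 50
chan [12+:4] = (word>>12) & 0xf = 13  ←

13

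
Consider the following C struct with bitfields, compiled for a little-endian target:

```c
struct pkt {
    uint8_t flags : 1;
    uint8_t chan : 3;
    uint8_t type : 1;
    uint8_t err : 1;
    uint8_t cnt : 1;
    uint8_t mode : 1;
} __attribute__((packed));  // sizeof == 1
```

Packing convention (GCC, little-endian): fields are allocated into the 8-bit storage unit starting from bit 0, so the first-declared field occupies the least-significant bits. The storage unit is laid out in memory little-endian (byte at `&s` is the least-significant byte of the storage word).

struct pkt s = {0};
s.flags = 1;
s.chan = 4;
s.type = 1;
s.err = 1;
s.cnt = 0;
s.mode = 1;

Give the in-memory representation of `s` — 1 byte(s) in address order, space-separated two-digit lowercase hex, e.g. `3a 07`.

flags (1b) val=1 bits=0x1 at bit 0: 0x01
chan (3b) val=4 bits=0x4 at bit 1: 0x09
type (1b) val=1 bits=0x1 at bit 4: 0x19
err (1b) val=1 bits=0x1 at bit 5: 0x39
cnt (1b) val=0 bits=0x0 at bit 6: 0x39
mode (1b) val=1 bits=0x1 at bit 7: 0xb9
word = 0xb9 → little-endian bytes:
  [0]=0xb9

b9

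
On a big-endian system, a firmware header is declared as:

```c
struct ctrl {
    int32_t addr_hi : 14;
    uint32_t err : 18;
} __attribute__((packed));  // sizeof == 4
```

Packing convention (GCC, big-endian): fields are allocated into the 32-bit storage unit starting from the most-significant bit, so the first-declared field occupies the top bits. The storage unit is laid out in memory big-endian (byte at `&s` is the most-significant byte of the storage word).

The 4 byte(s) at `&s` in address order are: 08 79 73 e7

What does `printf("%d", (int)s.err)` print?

95207

[0]=0x08 [1]=0x79 [2]=0x73 [3]=0xe7 (big-endian) → word 0x087973e7
addr_hi [18+:14] = (word>>18) & 0x3fff = 542
err [0+:18] = (word>>0) & 0x3ffff = 95207  ←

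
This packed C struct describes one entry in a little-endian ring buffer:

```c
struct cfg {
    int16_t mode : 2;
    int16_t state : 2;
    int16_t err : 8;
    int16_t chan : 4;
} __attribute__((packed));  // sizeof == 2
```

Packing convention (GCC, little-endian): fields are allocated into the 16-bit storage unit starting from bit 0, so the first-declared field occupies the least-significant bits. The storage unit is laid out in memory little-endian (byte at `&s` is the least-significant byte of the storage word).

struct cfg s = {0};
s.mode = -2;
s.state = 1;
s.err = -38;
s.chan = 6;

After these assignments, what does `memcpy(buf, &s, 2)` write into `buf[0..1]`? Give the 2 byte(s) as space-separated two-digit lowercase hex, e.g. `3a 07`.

a6 6d

mode (2b) val=-2 bits=0x2 at bit 0: 0x0002
state (2b) val=1 bits=0x1 at bit 2: 0x0006
err (8b) val=-38 bits=0xda at bit 4: 0x0da6
chan (4b) val=6 bits=0x6 at bit 12: 0x6da6
word = 0x6da6 → little-endian bytes:
  [0]=0xa6  [1]=0x6d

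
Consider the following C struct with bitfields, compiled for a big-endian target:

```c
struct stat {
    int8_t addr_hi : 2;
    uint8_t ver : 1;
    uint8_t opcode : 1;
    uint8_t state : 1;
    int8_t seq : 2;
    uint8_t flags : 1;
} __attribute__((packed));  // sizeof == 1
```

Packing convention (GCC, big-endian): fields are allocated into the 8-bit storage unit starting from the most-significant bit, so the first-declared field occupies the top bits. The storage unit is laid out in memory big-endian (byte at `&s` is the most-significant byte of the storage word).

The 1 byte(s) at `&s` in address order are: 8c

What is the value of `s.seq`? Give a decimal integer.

-2

[0]=0x8c (big-endian) → word 0x8c
addr_hi [6+:2] = (word>>6) & 0x3 = 2
ver [5+:1] = (word>>5) & 0x1 = 0
opcode [4+:1] = (word>>4) & 0x1 = 0
state [3+:1] = (word>>3) & 0x1 = 1
seq [1+:2] = (word>>1) & 0x3 = 2  ←
flags [0+:1] = (word>>0) & 0x1 = 0
seq signed 2b, MSB=1: 2 - 4 = -2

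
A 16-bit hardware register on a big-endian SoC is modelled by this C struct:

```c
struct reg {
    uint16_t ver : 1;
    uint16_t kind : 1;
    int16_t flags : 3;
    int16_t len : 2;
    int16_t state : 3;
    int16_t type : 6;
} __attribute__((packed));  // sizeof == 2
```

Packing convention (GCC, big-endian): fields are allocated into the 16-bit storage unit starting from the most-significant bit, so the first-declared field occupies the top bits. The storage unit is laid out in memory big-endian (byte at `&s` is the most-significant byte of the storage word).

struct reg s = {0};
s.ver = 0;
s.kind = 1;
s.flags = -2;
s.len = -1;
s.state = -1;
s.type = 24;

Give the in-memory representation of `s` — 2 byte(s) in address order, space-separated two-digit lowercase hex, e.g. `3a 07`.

[15+:1] ver=0 & 0x1 = 0x0; word=0x0000
[14+:1] kind=1 & 0x1 = 0x1; word=0x4000
[11+:3] flags=-2 & 0x7 = 0x6; word=0x7000
[9+:2] len=-1 & 0x3 = 0x3; word=0x7600
[6+:3] state=-1 & 0x7 = 0x7; word=0x77c0
[0+:6] type=24 & 0x3f = 0x18; word=0x77d8
word = 0x77d8 → big-endian bytes:
  [0]=0x77  [1]=0xd8

77 d8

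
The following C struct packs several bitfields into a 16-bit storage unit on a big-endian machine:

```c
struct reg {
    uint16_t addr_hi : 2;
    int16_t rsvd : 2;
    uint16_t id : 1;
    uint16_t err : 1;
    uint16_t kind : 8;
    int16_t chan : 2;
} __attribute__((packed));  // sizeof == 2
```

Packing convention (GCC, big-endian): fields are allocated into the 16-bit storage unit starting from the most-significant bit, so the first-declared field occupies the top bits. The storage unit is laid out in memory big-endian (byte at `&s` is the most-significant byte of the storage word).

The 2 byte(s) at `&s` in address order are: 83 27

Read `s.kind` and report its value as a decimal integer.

[0]=0x83 [1]=0x27 (big-endian) → word 0x8327
addr_hi:2 @ bit 14 → (0x8327>>14)&0x3 = 0x2
rsvd:2 @ bit 12 → (0x8327>>12)&0x3 = 0x0
id:1 @ bit 11 → (0x8327>>11)&0x1 = 0x0
err:1 @ bit 10 → (0x8327>>10)&0x1 = 0x0
kind:8 @ bit 2 → (0x8327>>2)&0xff = 0xc9  ←
chan:2 @ bit 0 → (0x8327>>0)&0x3 = 0x3

201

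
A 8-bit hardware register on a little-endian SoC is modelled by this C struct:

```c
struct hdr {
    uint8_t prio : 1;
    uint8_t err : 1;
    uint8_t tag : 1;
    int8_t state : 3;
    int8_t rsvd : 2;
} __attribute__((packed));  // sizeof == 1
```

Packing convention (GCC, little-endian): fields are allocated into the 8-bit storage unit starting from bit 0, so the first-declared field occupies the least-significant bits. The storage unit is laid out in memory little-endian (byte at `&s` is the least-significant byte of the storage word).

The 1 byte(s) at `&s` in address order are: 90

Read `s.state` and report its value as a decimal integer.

[0]=0x90 (little-endian) → word 0x90
prio [0+:1] = (word>>0) & 0x1 = 0
err [1+:1] = (word>>1) & 0x1 = 0
tag [2+:1] = (word>>2) & 0x1 = 0
state [3+:3] = (word>>3) & 0x7 = 2  ←
rsvd [6+:2] = (word>>6) & 0x3 = 2
state signed 3b, MSB=0: value = 2

2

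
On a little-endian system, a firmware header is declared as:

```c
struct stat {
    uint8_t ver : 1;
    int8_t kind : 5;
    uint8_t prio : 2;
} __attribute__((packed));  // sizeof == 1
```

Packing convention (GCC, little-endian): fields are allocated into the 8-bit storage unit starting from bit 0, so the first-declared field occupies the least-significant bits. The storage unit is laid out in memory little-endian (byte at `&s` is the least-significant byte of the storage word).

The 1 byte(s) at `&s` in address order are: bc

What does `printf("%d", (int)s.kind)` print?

[0]=0xbc (little-endian) → word 0xbc
ver [0+:1] = (word>>0) & 0x1 = 0
kind [1+:5] = (word>>1) & 0x1f = 30  ←
prio [6+:2] = (word>>6) & 0x3 = 2
kind signed 5b, MSB=1: 30 - 32 = -2

-2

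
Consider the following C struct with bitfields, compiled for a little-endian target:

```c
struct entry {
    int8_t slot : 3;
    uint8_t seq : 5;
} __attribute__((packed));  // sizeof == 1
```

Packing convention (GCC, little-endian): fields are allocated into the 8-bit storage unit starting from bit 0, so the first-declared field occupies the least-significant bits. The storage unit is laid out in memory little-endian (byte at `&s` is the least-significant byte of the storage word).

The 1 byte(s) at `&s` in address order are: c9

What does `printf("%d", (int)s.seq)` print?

[0]=0xc9 (little-endian) → word 0xc9
slot:3 @ bit 0 → (0xc9>>0)&0x7 = 0x1
seq:5 @ bit 3 → (0xc9>>3)&0x1f = 0x19  ←

25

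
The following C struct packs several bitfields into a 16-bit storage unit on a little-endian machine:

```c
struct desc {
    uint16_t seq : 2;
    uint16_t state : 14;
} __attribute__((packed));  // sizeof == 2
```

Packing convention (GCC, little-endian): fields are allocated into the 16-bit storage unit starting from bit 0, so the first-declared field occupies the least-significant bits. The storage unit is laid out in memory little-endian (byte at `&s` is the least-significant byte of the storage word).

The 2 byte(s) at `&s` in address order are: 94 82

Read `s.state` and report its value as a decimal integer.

8357

[0]=0x94 [1]=0x82 (little-endian) → word 0x8294
seq [0+:2] = (word>>0) & 0x3 = 0
state [2+:14] = (word>>2) & 0x3fff = 8357  ←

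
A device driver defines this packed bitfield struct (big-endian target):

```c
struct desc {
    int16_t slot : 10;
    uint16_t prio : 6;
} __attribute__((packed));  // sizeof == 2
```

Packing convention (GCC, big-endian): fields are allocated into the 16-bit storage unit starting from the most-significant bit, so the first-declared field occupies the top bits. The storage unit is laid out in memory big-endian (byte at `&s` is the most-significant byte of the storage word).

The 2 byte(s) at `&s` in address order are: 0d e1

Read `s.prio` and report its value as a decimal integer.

33

[0]=0x0d [1]=0xe1 (big-endian) → word 0x0de1
slot [6+:10] = (word>>6) & 0x3ff = 55
prio [0+:6] = (word>>0) & 0x3f = 33  ←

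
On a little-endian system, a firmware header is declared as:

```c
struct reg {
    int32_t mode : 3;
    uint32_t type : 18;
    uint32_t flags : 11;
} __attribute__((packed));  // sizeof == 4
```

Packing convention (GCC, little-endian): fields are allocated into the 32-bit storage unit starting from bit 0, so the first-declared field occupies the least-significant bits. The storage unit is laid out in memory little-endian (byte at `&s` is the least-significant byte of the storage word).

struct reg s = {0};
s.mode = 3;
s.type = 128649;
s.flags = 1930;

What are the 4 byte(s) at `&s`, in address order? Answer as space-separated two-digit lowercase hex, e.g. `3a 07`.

4b b4 4f f1

mode (3b) val=3 bits=0x3 at bit 0: 0x00000003
type (18b) val=128649 bits=0x1f689 at bit 3: 0x000fb44b
flags (11b) val=1930 bits=0x78a at bit 21: 0xf14fb44b
word = 0xf14fb44b → little-endian bytes:
  [0]=0x4b  [1]=0xb4  [2]=0x4f  [3]=0xf1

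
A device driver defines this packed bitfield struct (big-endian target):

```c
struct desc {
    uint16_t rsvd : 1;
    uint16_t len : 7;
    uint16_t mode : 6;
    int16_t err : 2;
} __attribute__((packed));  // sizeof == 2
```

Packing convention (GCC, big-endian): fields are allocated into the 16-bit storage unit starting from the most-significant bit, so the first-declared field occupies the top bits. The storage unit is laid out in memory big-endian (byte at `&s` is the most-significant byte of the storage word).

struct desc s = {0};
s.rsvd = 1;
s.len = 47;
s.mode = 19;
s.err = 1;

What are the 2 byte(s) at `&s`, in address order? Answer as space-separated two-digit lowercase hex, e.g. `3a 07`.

af 4d

rsvd (1b) val=1 bits=0x1 at bit 15: 0x8000
len (7b) val=47 bits=0x2f at bit 8: 0xaf00
mode (6b) val=19 bits=0x13 at bit 2: 0xaf4c
err (2b) val=1 bits=0x1 at bit 0: 0xaf4d
word = 0xaf4d → big-endian bytes:
  [0]=0xaf  [1]=0x4d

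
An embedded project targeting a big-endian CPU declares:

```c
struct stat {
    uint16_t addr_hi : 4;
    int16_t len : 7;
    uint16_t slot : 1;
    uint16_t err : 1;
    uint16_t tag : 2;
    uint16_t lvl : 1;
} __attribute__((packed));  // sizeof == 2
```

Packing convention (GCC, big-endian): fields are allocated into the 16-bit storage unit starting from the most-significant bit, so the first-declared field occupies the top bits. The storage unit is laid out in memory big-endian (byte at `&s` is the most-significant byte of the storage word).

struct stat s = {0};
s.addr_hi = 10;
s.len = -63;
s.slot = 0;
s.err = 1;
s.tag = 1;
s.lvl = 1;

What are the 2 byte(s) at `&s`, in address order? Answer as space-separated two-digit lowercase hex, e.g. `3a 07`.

addr_hi:4 = 10 → 0xa << 12 → word 0xa000
len:7 = -63 → 0x41 << 5 → word 0xa820
slot:1 = 0 → 0x0 << 4 → word 0xa820
err:1 = 1 → 0x1 << 3 → word 0xa828
tag:2 = 1 → 0x1 << 1 → word 0xa82a
lvl:1 = 1 → 0x1 << 0 → word 0xa82b
word = 0xa82b → big-endian bytes:
  [0]=0xa8  [1]=0x2b

a8 2b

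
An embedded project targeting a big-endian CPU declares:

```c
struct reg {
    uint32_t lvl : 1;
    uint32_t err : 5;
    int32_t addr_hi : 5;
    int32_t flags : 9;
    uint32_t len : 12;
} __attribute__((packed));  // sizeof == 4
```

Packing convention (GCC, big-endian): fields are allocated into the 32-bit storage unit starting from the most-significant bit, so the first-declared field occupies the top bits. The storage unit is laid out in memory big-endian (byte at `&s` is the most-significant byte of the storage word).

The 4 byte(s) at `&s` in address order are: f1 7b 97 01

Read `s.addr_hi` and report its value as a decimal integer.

[0]=0xf1 [1]=0x7b [2]=0x97 [3]=0x01 (big-endian) → word 0xf17b9701
lvl:1 @ bit 31 → (0xf17b9701>>31)&0x1 = 0x1
err:5 @ bit 26 → (0xf17b9701>>26)&0x1f = 0x1c
addr_hi:5 @ bit 21 → (0xf17b9701>>21)&0x1f = 0xb  ←
flags:9 @ bit 12 → (0xf17b9701>>12)&0x1ff = 0x1b9
len:12 @ bit 0 → (0xf17b9701>>0)&0xfff = 0x701
addr_hi signed 5b, MSB=0: value = 11

11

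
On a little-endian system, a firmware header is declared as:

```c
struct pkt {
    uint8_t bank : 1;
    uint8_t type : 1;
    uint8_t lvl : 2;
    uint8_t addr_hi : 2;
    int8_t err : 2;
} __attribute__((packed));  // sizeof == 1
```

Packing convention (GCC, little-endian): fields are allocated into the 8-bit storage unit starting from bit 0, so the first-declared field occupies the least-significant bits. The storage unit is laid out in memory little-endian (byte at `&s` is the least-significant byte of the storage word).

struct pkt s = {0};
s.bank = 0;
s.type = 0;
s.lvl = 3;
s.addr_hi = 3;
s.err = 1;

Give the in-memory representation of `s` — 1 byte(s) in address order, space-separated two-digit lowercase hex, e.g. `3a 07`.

7c

bank:1 = 0 → 0x0 << 0 → word 0x00
type:1 = 0 → 0x0 << 1 → word 0x00
lvl:2 = 3 → 0x3 << 2 → word 0x0c
addr_hi:2 = 3 → 0x3 << 4 → word 0x3c
err:2 = 1 → 0x1 << 6 → word 0x7c
word = 0x7c → little-endian bytes:
  [0]=0x7c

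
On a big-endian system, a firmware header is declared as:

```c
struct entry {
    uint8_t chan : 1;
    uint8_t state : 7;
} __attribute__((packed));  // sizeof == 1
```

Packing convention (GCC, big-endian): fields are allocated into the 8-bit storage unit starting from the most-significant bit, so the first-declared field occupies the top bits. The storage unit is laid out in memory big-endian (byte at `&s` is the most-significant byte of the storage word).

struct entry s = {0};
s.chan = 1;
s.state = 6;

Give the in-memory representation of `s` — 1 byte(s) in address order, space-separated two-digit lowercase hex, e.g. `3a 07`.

chan:1 = 1 → 0x1 << 7 → word 0x80
state:7 = 6 → 0x6 << 0 → word 0x86
word = 0x86 → big-endian bytes:
  [0]=0x86

86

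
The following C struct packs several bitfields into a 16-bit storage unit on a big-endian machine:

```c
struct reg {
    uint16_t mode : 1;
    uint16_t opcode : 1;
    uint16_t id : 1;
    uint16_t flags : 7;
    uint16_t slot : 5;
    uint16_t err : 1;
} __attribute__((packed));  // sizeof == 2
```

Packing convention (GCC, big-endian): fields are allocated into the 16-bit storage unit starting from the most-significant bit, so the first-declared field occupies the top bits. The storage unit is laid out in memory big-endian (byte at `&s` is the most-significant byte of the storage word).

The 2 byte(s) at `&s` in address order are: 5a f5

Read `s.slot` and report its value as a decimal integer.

[0]=0x5a [1]=0xf5 (big-endian) → word 0x5af5
mode [15+:1] = (word>>15) & 0x1 = 0
opcode [14+:1] = (word>>14) & 0x1 = 1
id [13+:1] = (word>>13) & 0x1 = 0
flags [6+:7] = (word>>6) & 0x7f = 107
slot [1+:5] = (word>>1) & 0x1f = 26  ←
err [0+:1] = (word>>0) & 0x1 = 1

26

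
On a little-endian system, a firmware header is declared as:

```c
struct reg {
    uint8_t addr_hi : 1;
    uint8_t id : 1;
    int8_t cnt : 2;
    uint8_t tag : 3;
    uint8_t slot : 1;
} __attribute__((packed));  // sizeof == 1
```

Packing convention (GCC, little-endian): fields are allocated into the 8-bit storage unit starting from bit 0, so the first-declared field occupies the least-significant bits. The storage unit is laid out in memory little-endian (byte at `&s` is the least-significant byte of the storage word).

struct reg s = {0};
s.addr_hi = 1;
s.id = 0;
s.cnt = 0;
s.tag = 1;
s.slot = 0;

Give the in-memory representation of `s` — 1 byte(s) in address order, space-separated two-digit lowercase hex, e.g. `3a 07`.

addr_hi (1b) val=1 bits=0x1 at bit 0: 0x01
id (1b) val=0 bits=0x0 at bit 1: 0x01
cnt (2b) val=0 bits=0x0 at bit 2: 0x01
tag (3b) val=1 bits=0x1 at bit 4: 0x11
slot (1b) val=0 bits=0x0 at bit 7: 0x11
word = 0x11 → little-endian bytes:
  [0]=0x11

11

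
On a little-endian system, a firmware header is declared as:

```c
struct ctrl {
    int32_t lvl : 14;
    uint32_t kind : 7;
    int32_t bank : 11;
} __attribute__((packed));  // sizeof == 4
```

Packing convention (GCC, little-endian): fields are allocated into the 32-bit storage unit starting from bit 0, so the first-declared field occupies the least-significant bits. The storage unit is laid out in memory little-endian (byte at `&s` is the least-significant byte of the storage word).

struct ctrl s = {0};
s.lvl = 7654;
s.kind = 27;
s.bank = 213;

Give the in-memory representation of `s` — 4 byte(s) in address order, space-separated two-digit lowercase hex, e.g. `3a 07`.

lvl:14 = 7654 → 0x1de6 << 0 → word 0x00001de6
kind:7 = 27 → 0x1b << 14 → word 0x0006dde6
bank:11 = 213 → 0xd5 << 21 → word 0x1aa6dde6
word = 0x1aa6dde6 → little-endian bytes:
  [0]=0xe6  [1]=0xdd  [2]=0xa6  [3]=0x1a

e6 dd a6 1a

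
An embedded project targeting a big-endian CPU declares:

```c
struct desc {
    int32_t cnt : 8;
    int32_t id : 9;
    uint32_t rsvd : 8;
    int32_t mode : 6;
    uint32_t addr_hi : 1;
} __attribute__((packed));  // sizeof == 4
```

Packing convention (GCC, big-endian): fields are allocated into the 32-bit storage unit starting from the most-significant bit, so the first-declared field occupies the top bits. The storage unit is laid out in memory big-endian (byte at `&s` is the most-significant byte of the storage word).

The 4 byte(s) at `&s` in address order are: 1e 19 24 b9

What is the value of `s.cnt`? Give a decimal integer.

[0]=0x1e [1]=0x19 [2]=0x24 [3]=0xb9 (big-endian) → word 0x1e1924b9
cnt:8 @ bit 24 → (0x1e1924b9>>24)&0xff = 0x1e  ←
id:9 @ bit 15 → (0x1e1924b9>>15)&0x1ff = 0x32
rsvd:8 @ bit 7 → (0x1e1924b9>>7)&0xff = 0x49
mode:6 @ bit 1 → (0x1e1924b9>>1)&0x3f = 0x1c
addr_hi:1 @ bit 0 → (0x1e1924b9>>0)&0x1 = 0x1
cnt signed 8b, MSB=0: value = 30

30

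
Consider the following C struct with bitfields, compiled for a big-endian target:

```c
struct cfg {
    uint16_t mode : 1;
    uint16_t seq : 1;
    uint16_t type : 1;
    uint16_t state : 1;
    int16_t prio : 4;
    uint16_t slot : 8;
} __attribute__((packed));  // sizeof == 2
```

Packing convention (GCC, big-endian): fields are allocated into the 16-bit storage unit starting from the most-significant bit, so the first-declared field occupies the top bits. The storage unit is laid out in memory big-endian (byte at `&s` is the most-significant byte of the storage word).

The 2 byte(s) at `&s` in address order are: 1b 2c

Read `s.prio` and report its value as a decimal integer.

[0]=0x1b [1]=0x2c (big-endian) → word 0x1b2c
mode [15+:1] = (word>>15) & 0x1 = 0
seq [14+:1] = (word>>14) & 0x1 = 0
type [13+:1] = (word>>13) & 0x1 = 0
state [12+:1] = (word>>12) & 0x1 = 1
prio [8+:4] = (word>>8) & 0xf = 11  ←
slot [0+:8] = (word>>0) & 0xff = 44
prio signed 4b, MSB=1: 11 - 16 = -5

-5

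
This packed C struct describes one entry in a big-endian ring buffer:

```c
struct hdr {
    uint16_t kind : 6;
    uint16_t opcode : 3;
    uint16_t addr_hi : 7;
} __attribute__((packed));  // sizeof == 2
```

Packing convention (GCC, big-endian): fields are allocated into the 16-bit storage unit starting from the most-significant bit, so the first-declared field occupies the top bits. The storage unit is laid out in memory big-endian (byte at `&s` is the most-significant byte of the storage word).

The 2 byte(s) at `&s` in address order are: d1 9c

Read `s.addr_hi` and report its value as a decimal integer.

[0]=0xd1 [1]=0x9c (big-endian) → word 0xd19c
kind [10+:6] = (word>>10) & 0x3f = 52
opcode [7+:3] = (word>>7) & 0x7 = 3
addr_hi [0+:7] = (word>>0) & 0x7f = 28  ←

28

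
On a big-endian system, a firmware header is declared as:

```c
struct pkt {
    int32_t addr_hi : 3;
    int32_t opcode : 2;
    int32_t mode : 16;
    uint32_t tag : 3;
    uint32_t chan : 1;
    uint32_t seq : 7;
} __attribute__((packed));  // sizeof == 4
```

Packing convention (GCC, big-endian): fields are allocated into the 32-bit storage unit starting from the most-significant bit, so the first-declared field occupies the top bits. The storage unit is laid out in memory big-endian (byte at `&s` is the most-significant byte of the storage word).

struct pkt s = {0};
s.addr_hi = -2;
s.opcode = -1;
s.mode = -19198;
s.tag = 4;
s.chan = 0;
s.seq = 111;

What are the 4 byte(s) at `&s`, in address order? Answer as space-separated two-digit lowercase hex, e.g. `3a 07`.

dd a8 14 6f

addr_hi:3 = -2 → 0x6 << 29 → word 0xc0000000
opcode:2 = -1 → 0x3 << 27 → word 0xd8000000
mode:16 = -19198 → 0xb502 << 11 → word 0xdda81000
tag:3 = 4 → 0x4 << 8 → word 0xdda81400
chan:1 = 0 → 0x0 << 7 → word 0xdda81400
seq:7 = 111 → 0x6f << 0 → word 0xdda8146f
word = 0xdda8146f → big-endian bytes:
  [0]=0xdd  [1]=0xa8  [2]=0x14  [3]=0x6f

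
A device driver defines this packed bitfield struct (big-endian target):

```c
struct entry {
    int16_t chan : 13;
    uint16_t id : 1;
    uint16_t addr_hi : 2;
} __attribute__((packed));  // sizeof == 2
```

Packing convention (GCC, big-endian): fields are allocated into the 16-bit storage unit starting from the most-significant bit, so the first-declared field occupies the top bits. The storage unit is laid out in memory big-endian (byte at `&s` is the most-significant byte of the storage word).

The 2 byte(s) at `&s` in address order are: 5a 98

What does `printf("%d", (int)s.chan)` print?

[0]=0x5a [1]=0x98 (big-endian) → word 0x5a98
chan [3+:13] = (word>>3) & 0x1fff = 2899  ←
id [2+:1] = (word>>2) & 0x1 = 0
addr_hi [0+:2] = (word>>0) & 0x3 = 0
chan signed 13b, MSB=0: value = 2899

2899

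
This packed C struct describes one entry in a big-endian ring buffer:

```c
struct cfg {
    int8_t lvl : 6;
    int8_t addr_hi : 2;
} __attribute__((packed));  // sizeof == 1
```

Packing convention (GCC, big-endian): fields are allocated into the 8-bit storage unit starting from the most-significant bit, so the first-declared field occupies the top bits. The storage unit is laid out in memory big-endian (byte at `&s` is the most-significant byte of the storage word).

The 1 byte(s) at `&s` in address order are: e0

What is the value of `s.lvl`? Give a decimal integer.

[0]=0xe0 (big-endian) → word 0xe0
lvl:6 @ bit 2 → (0xe0>>2)&0x3f = 0x38  ←
addr_hi:2 @ bit 0 → (0xe0>>0)&0x3 = 0x0
lvl signed 6b, MSB=1: 56 - 64 = -8

-8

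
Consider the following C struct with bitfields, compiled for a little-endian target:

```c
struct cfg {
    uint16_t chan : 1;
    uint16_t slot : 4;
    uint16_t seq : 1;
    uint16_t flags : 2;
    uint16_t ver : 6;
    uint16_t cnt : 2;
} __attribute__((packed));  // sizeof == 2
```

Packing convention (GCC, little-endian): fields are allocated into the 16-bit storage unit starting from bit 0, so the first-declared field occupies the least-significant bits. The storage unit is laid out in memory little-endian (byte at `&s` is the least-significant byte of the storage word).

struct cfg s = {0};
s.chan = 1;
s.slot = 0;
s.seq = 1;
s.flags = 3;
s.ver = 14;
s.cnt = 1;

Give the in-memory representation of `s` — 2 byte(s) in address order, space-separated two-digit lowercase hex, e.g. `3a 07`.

e1 4e

[0+:1] chan=1 & 0x1 = 0x1; word=0x0001
[1+:4] slot=0 & 0xf = 0x0; word=0x0001
[5+:1] seq=1 & 0x1 = 0x1; word=0x0021
[6+:2] flags=3 & 0x3 = 0x3; word=0x00e1
[8+:6] ver=14 & 0x3f = 0xe; word=0x0ee1
[14+:2] cnt=1 & 0x3 = 0x1; word=0x4ee1
word = 0x4ee1 → little-endian bytes:
  [0]=0xe1  [1]=0x4e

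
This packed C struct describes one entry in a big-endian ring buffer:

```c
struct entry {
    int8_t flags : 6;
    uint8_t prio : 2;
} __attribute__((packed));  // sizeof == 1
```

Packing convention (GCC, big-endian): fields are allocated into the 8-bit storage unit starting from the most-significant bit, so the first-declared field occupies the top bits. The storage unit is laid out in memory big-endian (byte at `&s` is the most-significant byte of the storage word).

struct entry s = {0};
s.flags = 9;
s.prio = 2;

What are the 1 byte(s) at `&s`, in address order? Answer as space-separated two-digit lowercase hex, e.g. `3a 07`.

26

flags:6 = 9 → 0x9 << 2 → word 0x24
prio:2 = 2 → 0x2 << 0 → word 0x26
word = 0x26 → big-endian bytes:
  [0]=0x26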